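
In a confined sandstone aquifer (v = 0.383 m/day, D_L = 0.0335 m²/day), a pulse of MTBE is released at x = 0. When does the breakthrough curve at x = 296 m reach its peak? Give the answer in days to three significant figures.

773 days

For the 1D instantaneous-source solution, setting ∂C/∂t = 0 at fixed x gives v²t² + 2Dt − x² = 0, so t = (√(D² + v²x²) − D)/v².
√(D² + v²x²) = √(0.0335² + 0.383² × 296²) = 113.4; v² = 0.146689.
t = (113.4 − 0.0335)/0.146689 = 773 days (vs. the pure-advection estimate x/v = 773 d).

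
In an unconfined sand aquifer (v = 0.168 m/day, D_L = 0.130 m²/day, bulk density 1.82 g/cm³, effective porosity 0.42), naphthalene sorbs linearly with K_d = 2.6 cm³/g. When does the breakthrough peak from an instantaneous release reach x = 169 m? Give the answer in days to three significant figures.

Retardation factor R = 1 + ρ_b·K_d/n = 1 + 1.82 × 2.6/0.42 = 12.27.
Sorption retards both mechanisms: v_R = v/R = 0.01369 m/day, D_R = D/R = 0.01059 m²/day.
Peak time from v_R²t² + 2D_R t − x² = 0: t = (√(D_R² + v_R²x²) − D_R)/v_R².
√(D_R² + v_R²x²) = √(0.01059² + 0.01369² × 169²) = 2.314; v_R² = 0.0001874.
t = (2.314 − 0.01059)/0.0001874 = 12300 days.

12300 days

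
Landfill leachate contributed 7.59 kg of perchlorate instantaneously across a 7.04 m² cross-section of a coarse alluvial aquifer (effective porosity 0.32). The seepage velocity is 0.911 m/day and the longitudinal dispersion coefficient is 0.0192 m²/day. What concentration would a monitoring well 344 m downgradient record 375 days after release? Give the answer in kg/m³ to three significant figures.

0.291 kg/m³

For an instantaneous plane source, C(x,t) = M/(n_e·A·√(4πDt)) · exp(−(x−vt)²/(4Dt)), with n_e·A the pore (flow) area.
Plume center vt = 0.911 × 375 = 341.625 m, so the well at 344 m is 2.375 m downgradient of the peak.
√(4πDt) = 9.512 m, giving peak height M/(n_e·A·√(4πDt)) = 7.59/(0.32 × 7.04 × 9.512) = 0.3542 kg/m³.
(x−vt)²/(4Dt) = (2.375)²/(4 × 0.0192 × 375) = 0.1959; exp(−0.1959) = 0.8221.
C = 0.3542 × 0.8221 = 0.291 kg/m³.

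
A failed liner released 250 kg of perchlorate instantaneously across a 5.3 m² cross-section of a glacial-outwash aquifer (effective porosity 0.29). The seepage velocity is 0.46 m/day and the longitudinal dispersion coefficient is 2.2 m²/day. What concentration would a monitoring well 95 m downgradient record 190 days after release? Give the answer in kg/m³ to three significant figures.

2.17 kg/m³

For an instantaneous plane source, C(x,t) = M/(n_e·A·√(4πDt)) · exp(−(x−vt)²/(4Dt)), with n_e·A the pore (flow) area.
Plume center vt = 0.46 × 190 = 87.4 m, so the well at 95 m is 7.6 m downgradient of the peak.
√(4πDt) = 72.48 m, giving peak height M/(n_e·A·√(4πDt)) = 250/(0.29 × 5.3 × 72.48) = 2.244 kg/m³.
(x−vt)²/(4Dt) = (7.6)²/(4 × 2.2 × 190) = 0.03455; exp(−0.03455) = 0.9660.
C = 2.244 × 0.9660 = 2.17 kg/m³.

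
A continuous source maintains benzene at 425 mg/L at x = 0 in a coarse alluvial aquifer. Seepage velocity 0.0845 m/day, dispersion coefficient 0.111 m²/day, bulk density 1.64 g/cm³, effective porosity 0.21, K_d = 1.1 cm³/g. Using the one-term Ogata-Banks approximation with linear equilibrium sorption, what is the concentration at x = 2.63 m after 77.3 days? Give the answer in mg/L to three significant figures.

Retardation factor R = 1 + ρ_b·K_d/n = 1 + 1.64 × 1.1/0.21 = 9.590.
Sorption retards both mechanisms: v_R = v/R = 0.008811 m/day, D_R = D/R = 0.01157 m²/day.
v_R·t = 0.008811 × 77.3 = 0.6810903 m; 2√(D_R t) = 1.891 m; argument = (2.63 − 0.6810903)/1.891 = 1.031.
C = C₀ × ½·erfc(1.031) = 425 × 0.07241 = 30.8 mg/L.

30.8 mg/L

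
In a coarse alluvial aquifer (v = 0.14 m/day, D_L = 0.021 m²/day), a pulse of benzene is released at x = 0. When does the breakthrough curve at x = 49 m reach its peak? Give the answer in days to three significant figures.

For the 1D instantaneous-source solution, setting ∂C/∂t = 0 at fixed x gives v²t² + 2Dt − x² = 0, so t = (√(D² + v²x²) − D)/v².
√(D² + v²x²) = √(0.021² + 0.14² × 49²) = 6.860; v² = 0.0196.
t = (6.860 − 0.021)/0.0196 = 349 days (vs. the pure-advection estimate x/v = 350 d).

349 days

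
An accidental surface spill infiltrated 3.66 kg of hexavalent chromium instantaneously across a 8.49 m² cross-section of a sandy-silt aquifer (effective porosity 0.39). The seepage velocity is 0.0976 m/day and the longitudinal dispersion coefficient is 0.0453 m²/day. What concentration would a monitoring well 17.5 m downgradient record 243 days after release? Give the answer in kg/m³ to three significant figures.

0.0391 kg/m³

For an instantaneous plane source, C(x,t) = M/(n_e·A·√(4πDt)) · exp(−(x−vt)²/(4Dt)), with n_e·A the pore (flow) area.
Plume center vt = 0.0976 × 243 = 23.7168 m, so the well at 17.5 m is 6.2168 m upgradient of the peak.
√(4πDt) = 11.76 m, giving peak height M/(n_e·A·√(4πDt)) = 3.66/(0.39 × 8.49 × 11.76) = 0.09399 kg/m³.
(x−vt)²/(4Dt) = (-6.2168)²/(4 × 0.0453 × 243) = 0.8777; exp(−0.8777) = 0.4157.
C = 0.09399 × 0.4157 = 0.0391 kg/m³.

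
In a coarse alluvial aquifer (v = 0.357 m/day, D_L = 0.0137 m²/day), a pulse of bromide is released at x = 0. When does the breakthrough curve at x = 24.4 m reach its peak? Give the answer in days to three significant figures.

For the 1D instantaneous-source solution, setting ∂C/∂t = 0 at fixed x gives v²t² + 2Dt − x² = 0, so t = (√(D² + v²x²) − D)/v².
√(D² + v²x²) = √(0.0137² + 0.357² × 24.4²) = 8.711; v² = 0.127449.
t = (8.711 − 0.0137)/0.127449 = 68.2 days (vs. the pure-advection estimate x/v = 68.3 d).

68.2 days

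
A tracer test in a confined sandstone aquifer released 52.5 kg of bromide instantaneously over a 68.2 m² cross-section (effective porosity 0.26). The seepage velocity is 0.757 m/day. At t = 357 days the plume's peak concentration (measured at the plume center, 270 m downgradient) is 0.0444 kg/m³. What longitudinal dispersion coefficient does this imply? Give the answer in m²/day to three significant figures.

At the plume center C_max = M/(n_e·A·√(4πDt)), so D = M²/(4πt·(n_e·A·C_max)²).
n_e·A·C_max = 0.26 × 68.2 × 0.0444 = 0.7873 kg/m.
D = 52.5²/(4π × 357 × 0.7873²) = 0.991 m²/day.

0.991 m²/day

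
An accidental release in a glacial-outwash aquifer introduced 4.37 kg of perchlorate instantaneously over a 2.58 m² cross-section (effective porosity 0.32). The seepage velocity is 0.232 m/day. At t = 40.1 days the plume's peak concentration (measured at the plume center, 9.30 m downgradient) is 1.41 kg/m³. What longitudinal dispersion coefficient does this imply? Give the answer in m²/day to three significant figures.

0.0280 m²/day

At the plume center C_max = M/(n_e·A·√(4πDt)), so D = M²/(4πt·(n_e·A·C_max)²).
n_e·A·C_max = 0.32 × 2.58 × 1.41 = 1.164 kg/m.
D = 4.37²/(4π × 40.1 × 1.164²) = 0.0280 m²/day.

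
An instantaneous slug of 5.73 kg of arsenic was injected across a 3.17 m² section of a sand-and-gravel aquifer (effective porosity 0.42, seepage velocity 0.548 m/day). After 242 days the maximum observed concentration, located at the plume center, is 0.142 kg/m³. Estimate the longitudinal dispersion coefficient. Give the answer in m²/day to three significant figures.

At the plume center C_max = M/(n_e·A·√(4πDt)), so D = M²/(4πt·(n_e·A·C_max)²).
n_e·A·C_max = 0.42 × 3.17 × 0.142 = 0.1891 kg/m.
D = 5.73²/(4π × 242 × 0.1891²) = 0.302 m²/day.

0.302 m²/day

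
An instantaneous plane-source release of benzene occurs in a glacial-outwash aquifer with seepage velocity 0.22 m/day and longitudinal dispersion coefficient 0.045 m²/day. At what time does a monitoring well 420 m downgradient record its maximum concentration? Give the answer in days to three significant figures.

1910 days

For the 1D instantaneous-source solution, setting ∂C/∂t = 0 at fixed x gives v²t² + 2Dt − x² = 0, so t = (√(D² + v²x²) − D)/v².
√(D² + v²x²) = √(0.045² + 0.22² × 420²) = 92.40; v² = 0.0484.
t = (92.40 − 0.045)/0.0484 = 1910 days (vs. the pure-advection estimate x/v = 1910 d).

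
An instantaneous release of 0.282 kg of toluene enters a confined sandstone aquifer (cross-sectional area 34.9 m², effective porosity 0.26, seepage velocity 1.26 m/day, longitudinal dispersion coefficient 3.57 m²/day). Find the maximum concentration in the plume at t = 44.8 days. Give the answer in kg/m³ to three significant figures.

0.000693 kg/m³

The peak of an instantaneous 1D plume sits at x = vt; there the Gaussian factor is 1 and C_max = M/(n_e·A·√(4πDt)), where n_e·A is the pore area the mass is dissolved in.
√(4πDt) = √(4π × 3.57 × 44.8) = 44.83 m, so C_max = 0.282/(0.26 × 34.9 × 44.83) = 0.000693 kg/m³.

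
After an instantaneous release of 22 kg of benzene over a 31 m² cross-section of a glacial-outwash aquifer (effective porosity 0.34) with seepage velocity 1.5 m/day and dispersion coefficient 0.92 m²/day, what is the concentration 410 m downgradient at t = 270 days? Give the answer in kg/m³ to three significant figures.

0.0364 kg/m³

For an instantaneous plane source, C(x,t) = M/(n_e·A·√(4πDt)) · exp(−(x−vt)²/(4Dt)), with n_e·A the pore (flow) area.
Plume center vt = 1.5 × 270 = 405 m, so the well at 410 m is 5 m downgradient of the peak.
√(4πDt) = 55.87 m, giving peak height M/(n_e·A·√(4πDt)) = 22/(0.34 × 31 × 55.87) = 0.03736 kg/m³.
(x−vt)²/(4Dt) = (5)²/(4 × 0.92 × 270) = 0.02516; exp(−0.02516) = 0.9752.
C = 0.03736 × 0.9752 = 0.0364 kg/m³.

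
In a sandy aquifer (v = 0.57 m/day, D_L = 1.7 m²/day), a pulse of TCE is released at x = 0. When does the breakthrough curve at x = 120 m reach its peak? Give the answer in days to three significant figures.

For the 1D instantaneous-source solution, setting ∂C/∂t = 0 at fixed x gives v²t² + 2Dt − x² = 0, so t = (√(D² + v²x²) − D)/v².
√(D² + v²x²) = √(1.7² + 0.57² × 120²) = 68.42; v² = 0.3249.
t = (68.42 − 1.7)/0.3249 = 205 days (vs. the pure-advection estimate x/v = 211 d).

205 days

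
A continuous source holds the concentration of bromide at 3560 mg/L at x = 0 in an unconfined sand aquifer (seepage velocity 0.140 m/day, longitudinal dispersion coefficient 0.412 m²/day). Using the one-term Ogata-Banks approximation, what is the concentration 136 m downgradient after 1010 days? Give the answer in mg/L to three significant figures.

For a continuous step input, C/C₀ ≈ ½·erfc((x−vt)/(2√(Dt))).
vt = 0.140 × 1010 = 141.4 m and 2√(Dt) = 2√(0.412 × 1010) = 40.80 m.
Argument (x−vt)/(2√(Dt)) = (136 − 141.4)/40.80 = -0.1324; ½·erfc(-0.1324) = 0.5743.
C = 3560 × 0.5743 = 2040 mg/L.

2040 mg/L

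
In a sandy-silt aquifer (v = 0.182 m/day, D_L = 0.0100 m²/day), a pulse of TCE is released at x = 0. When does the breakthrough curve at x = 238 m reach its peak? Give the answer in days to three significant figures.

For the 1D instantaneous-source solution, setting ∂C/∂t = 0 at fixed x gives v²t² + 2Dt − x² = 0, so t = (√(D² + v²x²) − D)/v².
√(D² + v²x²) = √(0.0100² + 0.182² × 238²) = 43.32; v² = 0.033124.
t = (43.32 − 0.0100)/0.033124 = 1310 days (vs. the pure-advection estimate x/v = 1310 d).

1310 days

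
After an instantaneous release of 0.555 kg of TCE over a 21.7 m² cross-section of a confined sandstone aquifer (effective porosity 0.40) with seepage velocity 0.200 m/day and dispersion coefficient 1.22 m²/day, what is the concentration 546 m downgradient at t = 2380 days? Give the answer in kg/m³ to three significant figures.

For an instantaneous plane source, C(x,t) = M/(n_e·A·√(4πDt)) · exp(−(x−vt)²/(4Dt)), with n_e·A the pore (flow) area.
Plume center vt = 0.200 × 2380 = 476 m, so the well at 546 m is 70 m downgradient of the peak.
√(4πDt) = 191.0 m, giving peak height M/(n_e·A·√(4πDt)) = 0.555/(0.40 × 21.7 × 191.0) = 0.0003348 kg/m³.
(x−vt)²/(4Dt) = (70)²/(4 × 1.22 × 2380) = 0.4219; exp(−0.4219) = 0.6558.
C = 0.0003348 × 0.6558 = 0.000220 kg/m³.

0.000220 kg/m³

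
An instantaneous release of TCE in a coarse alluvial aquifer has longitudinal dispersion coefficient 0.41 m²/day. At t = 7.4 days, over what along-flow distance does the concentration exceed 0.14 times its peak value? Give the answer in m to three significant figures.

The plume is Gaussian with σ = √(2Dt) = √(2 × 0.41 × 7.4) = 2.463 m.
C/C_peak = exp(−Δx²/(2σ²)) = 0.14 ⇒ Δx = σ·√(−2 ln 0.14) = 2.463 × 1.983 = 4.884 m.
Width = 2Δx = 9.77 m.

9.77 m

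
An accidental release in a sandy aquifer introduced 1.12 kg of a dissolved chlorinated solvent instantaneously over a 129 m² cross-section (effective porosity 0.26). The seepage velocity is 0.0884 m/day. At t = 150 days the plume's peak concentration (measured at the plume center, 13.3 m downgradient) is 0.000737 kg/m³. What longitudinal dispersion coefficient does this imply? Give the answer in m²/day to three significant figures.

At the plume center C_max = M/(n_e·A·√(4πDt)), so D = M²/(4πt·(n_e·A·C_max)²).
n_e·A·C_max = 0.26 × 129 × 0.000737 = 0.02472 kg/m.
D = 1.12²/(4π × 150 × 0.02472²) = 1.09 m²/day.

1.09 m²/day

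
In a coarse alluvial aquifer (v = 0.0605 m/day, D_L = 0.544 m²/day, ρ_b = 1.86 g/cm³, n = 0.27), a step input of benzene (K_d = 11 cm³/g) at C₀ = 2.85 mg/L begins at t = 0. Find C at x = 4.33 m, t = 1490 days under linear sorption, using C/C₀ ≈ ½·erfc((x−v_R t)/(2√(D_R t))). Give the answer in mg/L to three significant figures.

0.701 mg/L

Retardation factor R = 1 + ρ_b·K_d/n = 1 + 1.86 × 11/0.27 = 76.78.
Sorption retards both mechanisms: v_R = v/R = 0.0007880 m/day, D_R = D/R = 0.007085 m²/day.
v_R·t = 0.0007880 × 1490 = 1.17412 m; 2√(D_R t) = 6.498 m; argument = (4.33 − 1.17412)/6.498 = 0.4857.
C = C₀ × ½·erfc(0.4857) = 2.85 × 0.2461 = 0.701 mg/L.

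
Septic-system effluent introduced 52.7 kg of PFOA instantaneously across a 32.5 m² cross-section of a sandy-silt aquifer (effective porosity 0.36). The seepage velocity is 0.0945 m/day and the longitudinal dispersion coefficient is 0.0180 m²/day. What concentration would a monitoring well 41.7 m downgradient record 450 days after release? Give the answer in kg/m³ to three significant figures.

For an instantaneous plane source, C(x,t) = M/(n_e·A·√(4πDt)) · exp(−(x−vt)²/(4Dt)), with n_e·A the pore (flow) area.
Plume center vt = 0.0945 × 450 = 42.525 m, so the well at 41.7 m is 0.825 m upgradient of the peak.
√(4πDt) = 10.09 m, giving peak height M/(n_e·A·√(4πDt)) = 52.7/(0.36 × 32.5 × 10.09) = 0.4464 kg/m³.
(x−vt)²/(4Dt) = (-0.825)²/(4 × 0.0180 × 450) = 0.02101; exp(−0.02101) = 0.9792.
C = 0.4464 × 0.9792 = 0.437 kg/m³.

0.437 kg/m³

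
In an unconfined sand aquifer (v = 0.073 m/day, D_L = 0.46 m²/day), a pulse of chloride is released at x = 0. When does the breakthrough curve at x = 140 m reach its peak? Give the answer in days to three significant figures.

For the 1D instantaneous-source solution, setting ∂C/∂t = 0 at fixed x gives v²t² + 2Dt − x² = 0, so t = (√(D² + v²x²) − D)/v².
√(D² + v²x²) = √(0.46² + 0.073² × 140²) = 10.23; v² = 0.005329.
t = (10.23 − 0.46)/0.005329 = 1830 days (vs. the pure-advection estimate x/v = 1920 d).

1830 days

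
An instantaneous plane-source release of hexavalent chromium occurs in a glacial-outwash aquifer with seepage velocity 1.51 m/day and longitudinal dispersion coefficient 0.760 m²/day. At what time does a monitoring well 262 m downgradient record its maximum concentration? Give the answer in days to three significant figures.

For the 1D instantaneous-source solution, setting ∂C/∂t = 0 at fixed x gives v²t² + 2Dt − x² = 0, so t = (√(D² + v²x²) − D)/v².
√(D² + v²x²) = √(0.760² + 1.51² × 262²) = 395.6; v² = 2.2801.
t = (395.6 − 0.760)/2.2801 = 173 days (vs. the pure-advection estimate x/v = 174 d).

173 days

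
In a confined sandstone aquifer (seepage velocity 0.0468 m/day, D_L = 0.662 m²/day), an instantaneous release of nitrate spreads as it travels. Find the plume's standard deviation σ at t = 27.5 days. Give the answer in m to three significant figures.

Dispersive spreading gives a Gaussian with σ² = 2Dt; advection only shifts the center.
σ = √(2 × 0.662 × 27.5) = 6.03 m.

6.03 m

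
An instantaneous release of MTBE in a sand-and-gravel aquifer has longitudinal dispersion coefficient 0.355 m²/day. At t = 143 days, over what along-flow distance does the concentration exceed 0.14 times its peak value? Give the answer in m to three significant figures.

The plume is Gaussian with σ = √(2Dt) = √(2 × 0.355 × 143) = 10.08 m.
C/C_peak = exp(−Δx²/(2σ²)) = 0.14 ⇒ Δx = σ·√(−2 ln 0.14) = 10.08 × 1.983 = 19.99 m.
Width = 2Δx = 40.0 m.

40.0 m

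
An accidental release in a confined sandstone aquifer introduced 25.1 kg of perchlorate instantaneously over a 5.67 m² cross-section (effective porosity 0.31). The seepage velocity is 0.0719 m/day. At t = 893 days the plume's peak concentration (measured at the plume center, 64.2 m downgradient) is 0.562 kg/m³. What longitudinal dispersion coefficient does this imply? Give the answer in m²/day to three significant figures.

0.0575 m²/day

At the plume center C_max = M/(n_e·A·√(4πDt)), so D = M²/(4πt·(n_e·A·C_max)²).
n_e·A·C_max = 0.31 × 5.67 × 0.562 = 0.9878 kg/m.
D = 25.1²/(4π × 893 × 0.9878²) = 0.0575 m²/day.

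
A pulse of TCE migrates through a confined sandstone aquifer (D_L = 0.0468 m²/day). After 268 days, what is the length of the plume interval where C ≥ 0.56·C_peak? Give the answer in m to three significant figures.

10.8 m

The plume is Gaussian with σ = √(2Dt) = √(2 × 0.0468 × 268) = 5.008 m.
C/C_peak = exp(−Δx²/(2σ²)) = 0.56 ⇒ Δx = σ·√(−2 ln 0.56) = 5.008 × 1.077 = 5.394 m.
Width = 2Δx = 10.8 m.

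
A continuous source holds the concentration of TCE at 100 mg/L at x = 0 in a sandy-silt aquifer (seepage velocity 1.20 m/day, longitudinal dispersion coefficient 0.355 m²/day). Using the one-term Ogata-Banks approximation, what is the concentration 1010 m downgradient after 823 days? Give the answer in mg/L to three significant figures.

17.7 mg/L

For a continuous step input, C/C₀ ≈ ½·erfc((x−vt)/(2√(Dt))).
vt = 1.20 × 823 = 987.6 m and 2√(Dt) = 2√(0.355 × 823) = 34.19 m.
Argument (x−vt)/(2√(Dt)) = (1010 − 987.6)/34.19 = 0.6552; ½·erfc(0.6552) = 0.1771.
C = 100 × 0.1771 = 17.7 mg/L.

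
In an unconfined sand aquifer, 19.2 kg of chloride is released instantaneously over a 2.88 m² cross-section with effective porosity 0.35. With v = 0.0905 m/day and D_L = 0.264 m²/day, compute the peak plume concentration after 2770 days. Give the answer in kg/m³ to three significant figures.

The peak of an instantaneous 1D plume sits at x = vt; there the Gaussian factor is 1 and C_max = M/(n_e·A·√(4πDt)), where n_e·A is the pore area the mass is dissolved in.
√(4πDt) = √(4π × 0.264 × 2770) = 95.86 m, so C_max = 19.2/(0.35 × 2.88 × 95.86) = 0.199 kg/m³.

0.199 kg/m³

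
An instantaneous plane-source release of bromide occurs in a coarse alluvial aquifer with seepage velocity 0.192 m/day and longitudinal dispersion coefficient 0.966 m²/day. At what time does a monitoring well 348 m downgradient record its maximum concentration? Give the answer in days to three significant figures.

For the 1D instantaneous-source solution, setting ∂C/∂t = 0 at fixed x gives v²t² + 2Dt − x² = 0, so t = (√(D² + v²x²) − D)/v².
√(D² + v²x²) = √(0.966² + 0.192² × 348²) = 66.82; v² = 0.036864.
t = (66.82 − 0.966)/0.036864 = 1790 days (vs. the pure-advection estimate x/v = 1810 d).

1790 days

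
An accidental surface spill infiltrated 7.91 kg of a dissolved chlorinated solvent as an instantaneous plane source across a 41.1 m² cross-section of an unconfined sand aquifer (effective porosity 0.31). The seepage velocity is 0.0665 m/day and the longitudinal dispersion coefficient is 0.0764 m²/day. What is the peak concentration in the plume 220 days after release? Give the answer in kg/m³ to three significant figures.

The peak of an instantaneous 1D plume sits at x = vt; there the Gaussian factor is 1 and C_max = M/(n_e·A·√(4πDt)), where n_e·A is the pore area the mass is dissolved in.
√(4πDt) = √(4π × 0.0764 × 220) = 14.53 m, so C_max = 7.91/(0.31 × 41.1 × 14.53) = 0.0427 kg/m³.

0.0427 kg/m³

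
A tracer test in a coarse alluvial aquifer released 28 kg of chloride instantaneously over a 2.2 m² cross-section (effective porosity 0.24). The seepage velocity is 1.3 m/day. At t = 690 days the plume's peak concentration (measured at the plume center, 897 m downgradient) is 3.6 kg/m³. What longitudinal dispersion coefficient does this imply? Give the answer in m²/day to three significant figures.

0.0250 m²/day

At the plume center C_max = M/(n_e·A·√(4πDt)), so D = M²/(4πt·(n_e·A·C_max)²).
n_e·A·C_max = 0.24 × 2.2 × 3.6 = 1.901 kg/m.
D = 28²/(4π × 690 × 1.901²) = 0.0250 m²/day.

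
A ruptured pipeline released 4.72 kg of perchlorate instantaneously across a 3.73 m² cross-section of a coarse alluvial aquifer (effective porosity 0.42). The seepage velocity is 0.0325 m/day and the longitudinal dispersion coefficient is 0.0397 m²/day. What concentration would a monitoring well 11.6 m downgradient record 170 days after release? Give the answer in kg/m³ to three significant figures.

0.0834 kg/m³

For an instantaneous plane source, C(x,t) = M/(n_e·A·√(4πDt)) · exp(−(x−vt)²/(4Dt)), with n_e·A the pore (flow) area.
Plume center vt = 0.0325 × 170 = 5.525 m, so the well at 11.6 m is 6.075 m downgradient of the peak.
√(4πDt) = 9.209 m, giving peak height M/(n_e·A·√(4πDt)) = 4.72/(0.42 × 3.73 × 9.209) = 0.3272 kg/m³.
(x−vt)²/(4Dt) = (6.075)²/(4 × 0.0397 × 170) = 1.367; exp(−1.367) = 0.2549.
C = 0.3272 × 0.2549 = 0.0834 kg/m³.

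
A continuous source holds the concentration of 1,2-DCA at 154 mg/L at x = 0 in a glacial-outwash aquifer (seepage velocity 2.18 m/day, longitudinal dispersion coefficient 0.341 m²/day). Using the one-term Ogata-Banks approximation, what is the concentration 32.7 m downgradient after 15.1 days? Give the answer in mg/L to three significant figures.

For a continuous step input, C/C₀ ≈ ½·erfc((x−vt)/(2√(Dt))).
vt = 2.18 × 15.1 = 32.918 m and 2√(Dt) = 2√(0.341 × 15.1) = 4.538 m.
Argument (x−vt)/(2√(Dt)) = (32.7 − 32.918)/4.538 = -0.04804; ½·erfc(-0.04804) = 0.5271.
C = 154 × 0.5271 = 81.2 mg/L.

81.2 mg/L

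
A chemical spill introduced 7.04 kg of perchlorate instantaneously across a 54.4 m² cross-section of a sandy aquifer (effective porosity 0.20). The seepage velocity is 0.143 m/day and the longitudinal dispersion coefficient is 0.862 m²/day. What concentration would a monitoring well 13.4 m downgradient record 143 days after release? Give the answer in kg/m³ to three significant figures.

For an instantaneous plane source, C(x,t) = M/(n_e·A·√(4πDt)) · exp(−(x−vt)²/(4Dt)), with n_e·A the pore (flow) area.
Plume center vt = 0.143 × 143 = 20.449 m, so the well at 13.4 m is 7.049 m upgradient of the peak.
√(4πDt) = 39.36 m, giving peak height M/(n_e·A·√(4πDt)) = 7.04/(0.20 × 54.4 × 39.36) = 0.01644 kg/m³.
(x−vt)²/(4Dt) = (-7.049)²/(4 × 0.862 × 143) = 0.1008; exp(−0.1008) = 0.9041.
C = 0.01644 × 0.9041 = 0.0149 kg/m³.

0.0149 kg/m³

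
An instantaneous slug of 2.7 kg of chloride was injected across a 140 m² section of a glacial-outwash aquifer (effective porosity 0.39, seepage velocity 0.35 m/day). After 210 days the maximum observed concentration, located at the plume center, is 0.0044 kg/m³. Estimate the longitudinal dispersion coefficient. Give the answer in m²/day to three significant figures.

At the plume center C_max = M/(n_e·A·√(4πDt)), so D = M²/(4πt·(n_e·A·C_max)²).
n_e·A·C_max = 0.39 × 140 × 0.0044 = 0.2402 kg/m.
D = 2.7²/(4π × 210 × 0.2402²) = 0.0479 m²/day.

0.0479 m²/day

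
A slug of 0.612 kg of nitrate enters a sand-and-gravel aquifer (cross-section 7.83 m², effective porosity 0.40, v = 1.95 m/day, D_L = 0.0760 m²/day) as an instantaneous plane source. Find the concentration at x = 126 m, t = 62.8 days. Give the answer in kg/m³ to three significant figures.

For an instantaneous plane source, C(x,t) = M/(n_e·A·√(4πDt)) · exp(−(x−vt)²/(4Dt)), with n_e·A the pore (flow) area.
Plume center vt = 1.95 × 62.8 = 122.46 m, so the well at 126 m is 3.54 m downgradient of the peak.
√(4πDt) = 7.744 m, giving peak height M/(n_e·A·√(4πDt)) = 0.612/(0.40 × 7.83 × 7.744) = 0.02523 kg/m³.
(x−vt)²/(4Dt) = (3.54)²/(4 × 0.0760 × 62.8) = 0.6564; exp(−0.6564) = 0.5187.
C = 0.02523 × 0.5187 = 0.0131 kg/m³.

0.0131 kg/m³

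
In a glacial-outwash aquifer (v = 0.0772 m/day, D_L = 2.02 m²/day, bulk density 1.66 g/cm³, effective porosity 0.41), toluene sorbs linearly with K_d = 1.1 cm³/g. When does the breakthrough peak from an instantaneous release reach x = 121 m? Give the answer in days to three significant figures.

6900 days

Retardation factor R = 1 + ρ_b·K_d/n = 1 + 1.66 × 1.1/0.41 = 5.454.
Sorption retards both mechanisms: v_R = v/R = 0.01415 m/day, D_R = D/R = 0.3704 m²/day.
Peak time from v_R²t² + 2D_R t − x² = 0: t = (√(D_R² + v_R²x²) − D_R)/v_R².
√(D_R² + v_R²x²) = √(0.3704² + 0.01415² × 121²) = 1.752; v_R² = 0.0002002.
t = (1.752 − 0.3704)/0.0002002 = 6900 days.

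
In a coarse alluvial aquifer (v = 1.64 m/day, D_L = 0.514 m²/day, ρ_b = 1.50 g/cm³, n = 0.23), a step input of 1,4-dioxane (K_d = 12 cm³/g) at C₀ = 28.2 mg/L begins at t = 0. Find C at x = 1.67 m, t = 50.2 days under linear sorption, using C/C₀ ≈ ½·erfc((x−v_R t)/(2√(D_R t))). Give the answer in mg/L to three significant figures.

Retardation factor R = 1 + ρ_b·K_d/n = 1 + 1.50 × 12/0.23 = 79.26.
Sorption retards both mechanisms: v_R = v/R = 0.02069 m/day, D_R = D/R = 0.006485 m²/day.
v_R·t = 0.02069 × 50.2 = 1.038638 m; 2√(D_R t) = 1.141 m; argument = (1.67 − 1.038638)/1.141 = 0.5533.
C = C₀ × ½·erfc(0.5533) = 28.2 × 0.2170 = 6.12 mg/L.

6.12 mg/L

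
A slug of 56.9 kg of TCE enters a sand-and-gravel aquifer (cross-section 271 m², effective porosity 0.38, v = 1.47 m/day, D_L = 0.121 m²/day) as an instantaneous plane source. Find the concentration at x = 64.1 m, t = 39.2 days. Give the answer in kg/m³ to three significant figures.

For an instantaneous plane source, C(x,t) = M/(n_e·A·√(4πDt)) · exp(−(x−vt)²/(4Dt)), with n_e·A the pore (flow) area.
Plume center vt = 1.47 × 39.2 = 57.624 m, so the well at 64.1 m is 6.476 m downgradient of the peak.
√(4πDt) = 7.720 m, giving peak height M/(n_e·A·√(4πDt)) = 56.9/(0.38 × 271 × 7.720) = 0.07157 kg/m³.
(x−vt)²/(4Dt) = (6.476)²/(4 × 0.121 × 39.2) = 2.210; exp(−2.210) = 0.1097.
C = 0.07157 × 0.1097 = 0.00785 kg/m³.

0.00785 kg/m³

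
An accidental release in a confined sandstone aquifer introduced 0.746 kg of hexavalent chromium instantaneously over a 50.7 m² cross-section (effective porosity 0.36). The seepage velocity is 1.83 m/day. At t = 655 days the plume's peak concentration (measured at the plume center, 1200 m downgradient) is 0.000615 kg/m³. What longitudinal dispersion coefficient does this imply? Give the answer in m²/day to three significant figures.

At the plume center C_max = M/(n_e·A·√(4πDt)), so D = M²/(4πt·(n_e·A·C_max)²).
n_e·A·C_max = 0.36 × 50.7 × 0.000615 = 0.01122 kg/m.
D = 0.746²/(4π × 655 × 0.01122²) = 0.537 m²/day.

0.537 m²/day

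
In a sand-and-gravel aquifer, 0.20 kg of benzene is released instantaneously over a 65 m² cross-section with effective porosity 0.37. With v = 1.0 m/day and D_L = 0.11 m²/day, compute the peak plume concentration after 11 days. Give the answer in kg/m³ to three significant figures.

The peak of an instantaneous 1D plume sits at x = vt; there the Gaussian factor is 1 and C_max = M/(n_e·A·√(4πDt)), where n_e·A is the pore area the mass is dissolved in.
√(4πDt) = √(4π × 0.11 × 11) = 3.899 m, so C_max = 0.20/(0.37 × 65 × 3.899) = 0.00213 kg/m³.

0.00213 kg/m³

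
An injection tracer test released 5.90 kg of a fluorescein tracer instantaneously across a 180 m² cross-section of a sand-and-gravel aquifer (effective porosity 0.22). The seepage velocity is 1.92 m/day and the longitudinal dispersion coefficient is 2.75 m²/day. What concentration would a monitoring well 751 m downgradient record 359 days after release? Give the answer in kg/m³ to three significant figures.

For an instantaneous plane source, C(x,t) = M/(n_e·A·√(4πDt)) · exp(−(x−vt)²/(4Dt)), with n_e·A the pore (flow) area.
Plume center vt = 1.92 × 359 = 689.28 m, so the well at 751 m is 61.72 m downgradient of the peak.
√(4πDt) = 111.4 m, giving peak height M/(n_e·A·√(4πDt)) = 5.90/(0.22 × 180 × 111.4) = 0.001337 kg/m³.
(x−vt)²/(4Dt) = (61.72)²/(4 × 2.75 × 359) = 0.9646; exp(−0.9646) = 0.3811.
C = 0.001337 × 0.3811 = 0.000510 kg/m³.

0.000510 kg/m³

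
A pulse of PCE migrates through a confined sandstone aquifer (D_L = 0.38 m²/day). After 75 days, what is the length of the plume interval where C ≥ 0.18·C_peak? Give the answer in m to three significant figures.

28.0 m

The plume is Gaussian with σ = √(2Dt) = √(2 × 0.38 × 75) = 7.550 m.
C/C_peak = exp(−Δx²/(2σ²)) = 0.18 ⇒ Δx = σ·√(−2 ln 0.18) = 7.550 × 1.852 = 13.98 m.
Width = 2Δx = 28.0 m.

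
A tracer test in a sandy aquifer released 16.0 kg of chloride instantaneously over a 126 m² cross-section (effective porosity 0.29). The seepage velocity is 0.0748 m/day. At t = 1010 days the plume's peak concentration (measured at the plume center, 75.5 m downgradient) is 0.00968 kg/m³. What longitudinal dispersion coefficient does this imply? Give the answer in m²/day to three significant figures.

At the plume center C_max = M/(n_e·A·√(4πDt)), so D = M²/(4πt·(n_e·A·C_max)²).
n_e·A·C_max = 0.29 × 126 × 0.00968 = 0.3537 kg/m.
D = 16.0²/(4π × 1010 × 0.3537²) = 0.161 m²/day.

0.161 m²/day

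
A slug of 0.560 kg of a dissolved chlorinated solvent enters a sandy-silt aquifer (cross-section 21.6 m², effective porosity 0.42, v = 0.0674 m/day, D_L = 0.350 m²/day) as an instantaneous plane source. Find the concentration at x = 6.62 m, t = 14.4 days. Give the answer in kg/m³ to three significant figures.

For an instantaneous plane source, C(x,t) = M/(n_e·A·√(4πDt)) · exp(−(x−vt)²/(4Dt)), with n_e·A the pore (flow) area.
Plume center vt = 0.0674 × 14.4 = 0.97056 m, so the well at 6.62 m is 5.64944 m downgradient of the peak.
√(4πDt) = 7.958 m, giving peak height M/(n_e·A·√(4πDt)) = 0.560/(0.42 × 21.6 × 7.958) = 0.007757 kg/m³.
(x−vt)²/(4Dt) = (5.64944)²/(4 × 0.350 × 14.4) = 1.583; exp(−1.583) = 0.2054.
C = 0.007757 × 0.2054 = 0.00159 kg/m³.

0.00159 kg/m³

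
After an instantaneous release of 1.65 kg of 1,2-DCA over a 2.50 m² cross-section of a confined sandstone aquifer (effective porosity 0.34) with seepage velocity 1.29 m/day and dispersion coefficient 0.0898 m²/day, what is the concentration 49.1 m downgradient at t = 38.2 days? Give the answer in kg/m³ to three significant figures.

0.295 kg/m³

For an instantaneous plane source, C(x,t) = M/(n_e·A·√(4πDt)) · exp(−(x−vt)²/(4Dt)), with n_e·A the pore (flow) area.
Plume center vt = 1.29 × 38.2 = 49.278 m, so the well at 49.1 m is 0.178 m upgradient of the peak.
√(4πDt) = 6.566 m, giving peak height M/(n_e·A·√(4πDt)) = 1.65/(0.34 × 2.50 × 6.566) = 0.2956 kg/m³.
(x−vt)²/(4Dt) = (-0.178)²/(4 × 0.0898 × 38.2) = 0.002309; exp(−0.002309) = 0.9977.
C = 0.2956 × 0.9977 = 0.295 kg/m³.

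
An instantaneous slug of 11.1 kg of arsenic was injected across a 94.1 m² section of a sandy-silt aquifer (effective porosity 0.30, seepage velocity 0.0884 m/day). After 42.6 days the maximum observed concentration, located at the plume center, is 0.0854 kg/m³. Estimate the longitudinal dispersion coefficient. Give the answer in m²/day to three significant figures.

At the plume center C_max = M/(n_e·A·√(4πDt)), so D = M²/(4πt·(n_e·A·C_max)²).
n_e·A·C_max = 0.30 × 94.1 × 0.0854 = 2.411 kg/m.
D = 11.1²/(4π × 42.6 × 2.411²) = 0.0396 m²/day.

0.0396 m²/day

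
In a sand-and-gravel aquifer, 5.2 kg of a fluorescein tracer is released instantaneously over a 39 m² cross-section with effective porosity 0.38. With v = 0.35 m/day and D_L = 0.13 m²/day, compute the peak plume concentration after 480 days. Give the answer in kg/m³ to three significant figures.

0.0125 kg/m³

The peak of an instantaneous 1D plume sits at x = vt; there the Gaussian factor is 1 and C_max = M/(n_e·A·√(4πDt)), where n_e·A is the pore area the mass is dissolved in.
√(4πDt) = √(4π × 0.13 × 480) = 28.00 m, so C_max = 5.2/(0.38 × 39 × 28.00) = 0.0125 kg/m³.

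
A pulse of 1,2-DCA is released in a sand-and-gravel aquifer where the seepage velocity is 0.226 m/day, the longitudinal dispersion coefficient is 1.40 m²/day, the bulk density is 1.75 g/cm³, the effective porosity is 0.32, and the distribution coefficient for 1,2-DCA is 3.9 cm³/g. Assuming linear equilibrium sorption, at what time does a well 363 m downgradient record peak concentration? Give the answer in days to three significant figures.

35300 days

Retardation factor R = 1 + ρ_b·K_d/n = 1 + 1.75 × 3.9/0.32 = 22.33.
Sorption retards both mechanisms: v_R = v/R = 0.01012 m/day, D_R = D/R = 0.06270 m²/day.
Peak time from v_R²t² + 2D_R t − x² = 0: t = (√(D_R² + v_R²x²) − D_R)/v_R².
√(D_R² + v_R²x²) = √(0.06270² + 0.01012² × 363²) = 3.674; v_R² = 0.0001024.
t = (3.674 − 0.06270)/0.0001024 = 35300 days.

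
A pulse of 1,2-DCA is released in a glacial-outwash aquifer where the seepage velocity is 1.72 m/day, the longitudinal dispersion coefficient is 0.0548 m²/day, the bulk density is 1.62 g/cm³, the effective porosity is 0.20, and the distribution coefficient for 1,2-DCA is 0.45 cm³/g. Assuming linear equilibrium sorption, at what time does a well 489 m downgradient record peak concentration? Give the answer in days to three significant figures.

Retardation factor R = 1 + ρ_b·K_d/n = 1 + 1.62 × 0.45/0.20 = 4.645.
Sorption retards both mechanisms: v_R = v/R = 0.3703 m/day, D_R = D/R = 0.01180 m²/day.
Peak time from v_R²t² + 2D_R t − x² = 0: t = (√(D_R² + v_R²x²) − D_R)/v_R².
√(D_R² + v_R²x²) = √(0.01180² + 0.3703² × 489²) = 181.1; v_R² = 0.1371.
t = (181.1 − 0.01180)/0.1371 = 1320 days.

1320 days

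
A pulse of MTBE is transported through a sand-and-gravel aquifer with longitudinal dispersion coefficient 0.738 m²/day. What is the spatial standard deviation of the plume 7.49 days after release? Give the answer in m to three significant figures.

3.32 m

Dispersive spreading gives a Gaussian with σ² = 2Dt; advection only shifts the center.
σ = √(2 × 0.738 × 7.49) = 3.32 m.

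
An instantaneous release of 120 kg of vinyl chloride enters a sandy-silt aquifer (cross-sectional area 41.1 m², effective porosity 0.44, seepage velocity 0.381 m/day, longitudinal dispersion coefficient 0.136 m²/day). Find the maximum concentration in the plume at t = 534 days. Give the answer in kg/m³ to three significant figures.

The peak of an instantaneous 1D plume sits at x = vt; there the Gaussian factor is 1 and C_max = M/(n_e·A·√(4πDt)), where n_e·A is the pore area the mass is dissolved in.
√(4πDt) = √(4π × 0.136 × 534) = 30.21 m, so C_max = 120/(0.44 × 41.1 × 30.21) = 0.220 kg/m³.

0.220 kg/m³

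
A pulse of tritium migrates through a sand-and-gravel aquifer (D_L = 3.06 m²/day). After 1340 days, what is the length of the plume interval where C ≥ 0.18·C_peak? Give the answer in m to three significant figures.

The plume is Gaussian with σ = √(2Dt) = √(2 × 3.06 × 1340) = 90.56 m.
C/C_peak = exp(−Δx²/(2σ²)) = 0.18 ⇒ Δx = σ·√(−2 ln 0.18) = 90.56 × 1.852 = 167.7 m.
Width = 2Δx = 335 m.

335 m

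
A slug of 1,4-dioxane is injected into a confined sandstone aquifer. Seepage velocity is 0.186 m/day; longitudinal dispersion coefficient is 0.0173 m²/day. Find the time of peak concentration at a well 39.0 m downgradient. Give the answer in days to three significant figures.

For the 1D instantaneous-source solution, setting ∂C/∂t = 0 at fixed x gives v²t² + 2Dt − x² = 0, so t = (√(D² + v²x²) − D)/v².
√(D² + v²x²) = √(0.0173² + 0.186² × 39.0²) = 7.254; v² = 0.034596.
t = (7.254 − 0.0173)/0.034596 = 209 days (vs. the pure-advection estimate x/v = 210 d).

209 days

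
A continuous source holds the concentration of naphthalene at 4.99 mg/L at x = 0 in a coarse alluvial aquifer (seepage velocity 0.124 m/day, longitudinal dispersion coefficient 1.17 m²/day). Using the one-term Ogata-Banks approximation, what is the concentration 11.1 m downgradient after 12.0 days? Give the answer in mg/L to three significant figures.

For a continuous step input, C/C₀ ≈ ½·erfc((x−vt)/(2√(Dt))).
vt = 0.124 × 12.0 = 1.488 m and 2√(Dt) = 2√(1.17 × 12.0) = 7.494 m.
Argument (x−vt)/(2√(Dt)) = (11.1 − 1.488)/7.494 = 1.283; ½·erfc(1.283) = 0.03481.
C = 4.99 × 0.03481 = 0.174 mg/L.

0.174 mg/L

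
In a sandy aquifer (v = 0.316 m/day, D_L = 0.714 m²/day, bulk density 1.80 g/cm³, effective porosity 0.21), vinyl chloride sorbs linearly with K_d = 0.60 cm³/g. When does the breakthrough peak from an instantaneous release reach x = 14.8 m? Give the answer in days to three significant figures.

Retardation factor R = 1 + ρ_b·K_d/n = 1 + 1.80 × 0.60/0.21 = 6.143.
Sorption retards both mechanisms: v_R = v/R = 0.05144 m/day, D_R = D/R = 0.1162 m²/day.
Peak time from v_R²t² + 2D_R t − x² = 0: t = (√(D_R² + v_R²x²) − D_R)/v_R².
√(D_R² + v_R²x²) = √(0.1162² + 0.05144² × 14.8²) = 0.7701; v_R² = 0.002646.
t = (0.7701 − 0.1162)/0.002646 = 247 days.

247 days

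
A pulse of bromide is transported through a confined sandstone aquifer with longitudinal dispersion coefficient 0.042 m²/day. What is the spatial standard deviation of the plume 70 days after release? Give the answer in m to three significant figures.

2.42 m

Dispersive spreading gives a Gaussian with σ² = 2Dt; advection only shifts the center.
σ = √(2 × 0.042 × 70) = 2.42 m.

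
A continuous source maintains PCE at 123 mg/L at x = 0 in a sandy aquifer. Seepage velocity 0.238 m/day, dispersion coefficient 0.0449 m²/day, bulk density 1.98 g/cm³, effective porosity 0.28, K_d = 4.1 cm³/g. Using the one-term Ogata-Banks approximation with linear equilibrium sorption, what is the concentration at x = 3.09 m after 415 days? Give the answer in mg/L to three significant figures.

Retardation factor R = 1 + ρ_b·K_d/n = 1 + 1.98 × 4.1/0.28 = 29.99.
Sorption retards both mechanisms: v_R = v/R = 0.007936 m/day, D_R = D/R = 0.001497 m²/day.
v_R·t = 0.007936 × 415 = 3.29344 m; 2√(D_R t) = 1.576 m; argument = (3.09 − 3.29344)/1.576 = -0.1291.
C = C₀ × ½·erfc(-0.1291) = 123 × 0.5724 = 70.4 mg/L.

70.4 mg/L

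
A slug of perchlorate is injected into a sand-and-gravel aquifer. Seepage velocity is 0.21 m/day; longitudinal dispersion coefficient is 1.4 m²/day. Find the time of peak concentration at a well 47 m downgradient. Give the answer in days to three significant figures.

194 days

For the 1D instantaneous-source solution, setting ∂C/∂t = 0 at fixed x gives v²t² + 2Dt − x² = 0, so t = (√(D² + v²x²) − D)/v².
√(D² + v²x²) = √(1.4² + 0.21² × 47²) = 9.969; v² = 0.0441.
t = (9.969 − 1.4)/0.0441 = 194 days (vs. the pure-advection estimate x/v = 224 d).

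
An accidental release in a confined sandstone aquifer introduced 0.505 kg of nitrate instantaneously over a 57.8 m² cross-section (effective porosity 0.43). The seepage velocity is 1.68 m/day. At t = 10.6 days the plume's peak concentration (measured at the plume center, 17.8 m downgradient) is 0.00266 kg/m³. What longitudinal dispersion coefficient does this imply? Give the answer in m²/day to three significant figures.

0.438 m²/day

At the plume center C_max = M/(n_e·A·√(4πDt)), so D = M²/(4πt·(n_e·A·C_max)²).
n_e·A·C_max = 0.43 × 57.8 × 0.00266 = 0.06611 kg/m.
D = 0.505²/(4π × 10.6 × 0.06611²) = 0.438 m²/day.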